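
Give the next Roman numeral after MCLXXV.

MCLXXV = 1175, so the next integer is 1175 + 1 = 1176

MCLXXVI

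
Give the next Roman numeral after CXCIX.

CXCIX = 199, so the next integer is 199 + 1 = 200

CC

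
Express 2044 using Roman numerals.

Convert 2044 to Roman numerals:
  2044 contains 2×1000 (MM)
  44 contains 1×40 (XL)
  4 contains 1×4 (IV)

MMXLIV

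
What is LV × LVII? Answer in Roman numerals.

LV = 55
LVII = 57
55 × 57 = 3135

MMMCXXXV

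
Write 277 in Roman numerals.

Convert 277 to Roman numerals:
  277 contains 2×100 (CC)
  77 contains 1×50 (L)
  27 contains 2×10 (XX)
  7 contains 1×5 (V)
  2 contains 2×1 (II)

CCLXXVII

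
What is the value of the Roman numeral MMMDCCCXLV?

MMMDCCCXLV: M=1000, M=1000, M=1000, D=500, C=100, C=100, C=100, XL=40, V=5
1000 + 1000 + 1000 + 500 + 100 + 100 + 100 + 40 + 5 = 3845

3845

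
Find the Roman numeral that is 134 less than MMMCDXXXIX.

MMMCDXXXIX = 3439
3439 - 134 = 3305

MMMCCCV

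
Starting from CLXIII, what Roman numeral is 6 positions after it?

CLXIII = 163
163 + 6 = 169

CLXIX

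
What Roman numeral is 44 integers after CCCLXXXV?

CCCLXXXV = 385
385 + 44 = 429

CDXXIX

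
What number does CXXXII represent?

CXXXII: C=100, X=10, X=10, X=10, I=1, I=1
100 + 10 + 10 + 10 + 1 + 1 = 132

132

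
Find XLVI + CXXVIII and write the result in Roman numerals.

XLVI = 46
CXXVIII = 128
46 + 128 = 174

CLXXIV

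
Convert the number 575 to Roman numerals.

Convert 575 to Roman numerals:
  575 contains 1×500 (D)
  75 contains 1×50 (L)
  25 contains 2×10 (XX)
  5 contains 1×5 (V)

DLXXV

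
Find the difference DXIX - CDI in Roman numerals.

DXIX = 519
CDI = 401
519 - 401 = 118

CXVIII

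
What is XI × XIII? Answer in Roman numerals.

XI = 11
XIII = 13
11 × 13 = 143

CXLIII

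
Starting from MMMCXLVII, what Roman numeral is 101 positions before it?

MMMCXLVII = 3147
3147 - 101 = 3046

MMMXLVI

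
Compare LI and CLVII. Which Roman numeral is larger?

LI = 51
CLVII = 157
157 is larger

CLVII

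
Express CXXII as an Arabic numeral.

CXXII: C=100, X=10, X=10, I=1, I=1
100 + 10 + 10 + 1 + 1 = 122

122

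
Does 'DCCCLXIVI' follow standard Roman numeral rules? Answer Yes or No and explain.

'DCCCLXIVI': I cannot come right after the subtractive pair IV: once I is subtracted in IV, the next symbol must be smaller than I

No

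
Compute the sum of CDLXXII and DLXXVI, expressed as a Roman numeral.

CDLXXII = 472
DLXXVI = 576
472 + 576 = 1048

MXLVIII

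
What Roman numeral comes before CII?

CII = 102, so the previous integer is 102 - 1 = 101

CI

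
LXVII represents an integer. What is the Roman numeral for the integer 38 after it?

LXVII = 67
67 + 38 = 105

CV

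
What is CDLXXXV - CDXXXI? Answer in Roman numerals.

CDLXXXV = 485
CDXXXI = 431
485 - 431 = 54

LIV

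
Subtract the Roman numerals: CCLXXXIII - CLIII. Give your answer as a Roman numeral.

CCLXXXIII = 283
CLIII = 153
283 - 153 = 130

CXXX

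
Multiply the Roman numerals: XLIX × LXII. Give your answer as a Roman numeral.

XLIX = 49
LXII = 62
49 × 62 = 3038

MMMXXXVIII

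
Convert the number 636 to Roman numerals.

Convert 636 to Roman numerals:
  636 contains 1×500 (D)
  136 contains 1×100 (C)
  36 contains 3×10 (XXX)
  6 contains 1×5 (V)
  1 contains 1×1 (I)

DCXXXVI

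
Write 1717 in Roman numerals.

Convert 1717 to Roman numerals:
  1717 contains 1×1000 (M)
  717 contains 1×500 (D)
  217 contains 2×100 (CC)
  17 contains 1×10 (X)
  7 contains 1×5 (V)
  2 contains 2×1 (II)

MDCCXVII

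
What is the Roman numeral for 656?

Convert 656 to Roman numerals:
  656 contains 1×500 (D)
  156 contains 1×100 (C)
  56 contains 1×50 (L)
  6 contains 1×5 (V)
  1 contains 1×1 (I)

DCLVI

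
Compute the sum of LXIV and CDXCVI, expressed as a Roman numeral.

LXIV = 64
CDXCVI = 496
64 + 496 = 560

DLX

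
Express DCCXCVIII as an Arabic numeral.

DCCXCVIII: D=500, C=100, C=100, XC=90, V=5, I=1, I=1, I=1
500 + 100 + 100 + 90 + 5 + 1 + 1 + 1 = 798

798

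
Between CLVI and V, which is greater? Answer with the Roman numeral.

CLVI = 156
V = 5
156 is larger

CLVI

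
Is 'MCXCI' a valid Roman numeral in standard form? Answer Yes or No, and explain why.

'MCXCI': Check the rules: uses only the symbols I, V, X, L, C, D, M; no symbol is repeated more than three times in a row; V, L and D each appear at most once; the only place a smaller symbol precedes a larger one is the allowed subtractive pair XC, the symbol right after such a pair (if any) is smaller than the pair's first symbol, and otherwise the values never increase from left to right. Value: M (1000) + C (100) + XC (90) + I (1) = 1191. So it is a valid standard Roman numeral.

Yes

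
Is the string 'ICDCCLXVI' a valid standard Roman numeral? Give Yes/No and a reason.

'ICDCCLXVI': Invalid subtractive combination: IC

No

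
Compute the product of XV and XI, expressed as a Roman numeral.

XV = 15
XI = 11
15 × 11 = 165

CLXV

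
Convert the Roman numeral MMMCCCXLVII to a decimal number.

MMMCCCXLVII: M=1000, M=1000, M=1000, C=100, C=100, C=100, XL=40, V=5, I=1, I=1
1000 + 1000 + 1000 + 100 + 100 + 100 + 40 + 5 + 1 + 1 = 3347

3347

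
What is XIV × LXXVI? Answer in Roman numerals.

XIV = 14
LXXVI = 76
14 × 76 = 1064

MLXIV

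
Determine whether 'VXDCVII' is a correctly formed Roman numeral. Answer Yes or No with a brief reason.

'VXDCVII': V should not appear more than once

No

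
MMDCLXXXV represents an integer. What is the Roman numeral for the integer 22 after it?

MMDCLXXXV = 2685
2685 + 22 = 2707

MMDCCVII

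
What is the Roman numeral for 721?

Convert 721 to Roman numerals:
  721 contains 1×500 (D)
  221 contains 2×100 (CC)
  21 contains 2×10 (XX)
  1 contains 1×1 (I)

DCCXXI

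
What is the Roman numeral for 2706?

Convert 2706 to Roman numerals:
  2706 contains 2×1000 (MM)
  706 contains 1×500 (D)
  206 contains 2×100 (CC)
  6 contains 1×5 (V)
  1 contains 1×1 (I)

MMDCCVI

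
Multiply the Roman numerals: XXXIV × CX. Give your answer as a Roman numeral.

XXXIV = 34
CX = 110
34 × 110 = 3740

MMMDCCXL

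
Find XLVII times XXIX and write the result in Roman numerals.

XLVII = 47
XXIX = 29
47 × 29 = 1363

MCCCLXIII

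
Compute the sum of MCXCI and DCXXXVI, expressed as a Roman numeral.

MCXCI = 1191
DCXXXVI = 636
1191 + 636 = 1827

MDCCCXXVII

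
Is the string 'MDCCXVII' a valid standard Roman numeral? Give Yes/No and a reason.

'MDCCXVII': Check the rules: uses only the symbols I, V, X, L, C, D, M; no symbol is repeated more than three times in a row; V, L and D each appear at most once; no smaller symbol precedes a larger one (values never increase from left to right). Value: M (1000) + D (500) + C (100) + C (100) + X (10) + V (5) + I (1) + I (1) = 1717. So it is a valid standard Roman numeral.

Yes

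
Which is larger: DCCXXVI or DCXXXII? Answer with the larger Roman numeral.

DCCXXVI = 726
DCXXXII = 632
726 is larger

DCCXXVI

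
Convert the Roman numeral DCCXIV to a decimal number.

DCCXIV: D=500, C=100, C=100, X=10, IV=4
500 + 100 + 100 + 10 + 4 = 714

714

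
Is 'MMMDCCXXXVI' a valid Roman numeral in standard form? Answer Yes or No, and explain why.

'MMMDCCXXXVI': Check the rules: uses only the symbols I, V, X, L, C, D, M; no symbol is repeated more than three times in a row; V, L and D each appear at most once; no smaller symbol precedes a larger one (values never increase from left to right). Value: M (1000) + M (1000) + M (1000) + D (500) + C (100) + C (100) + X (10) + X (10) + X (10) + V (5) + I (1) = 3736. So it is a valid standard Roman numeral.

Yes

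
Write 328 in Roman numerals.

Convert 328 to Roman numerals:
  328 contains 3×100 (CCC)
  28 contains 2×10 (XX)
  8 contains 1×5 (V)
  3 contains 3×1 (III)

CCCXXVIII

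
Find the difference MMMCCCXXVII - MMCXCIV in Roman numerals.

MMMCCCXXVII = 3327
MMCXCIV = 2194
3327 - 2194 = 1133

MCXXXIII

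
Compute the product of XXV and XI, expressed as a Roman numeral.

XXV = 25
XI = 11
25 × 11 = 275

CCLXXV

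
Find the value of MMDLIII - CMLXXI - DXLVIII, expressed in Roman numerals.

MMDLIII = 2553, CMLXXI = 971, DXLVIII = 548
2553 - 971 = 1582
1582 - 548 = 1034

MXXXIV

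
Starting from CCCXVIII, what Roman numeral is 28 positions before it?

CCCXVIII = 318
318 - 28 = 290

CCXC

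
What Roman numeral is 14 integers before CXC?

CXC = 190
190 - 14 = 176

CLXXVI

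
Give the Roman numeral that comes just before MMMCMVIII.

MMMCMVIII = 3908; previous is 3907

MMMCMVII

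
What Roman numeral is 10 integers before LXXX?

LXXX = 80
80 - 10 = 70

LXX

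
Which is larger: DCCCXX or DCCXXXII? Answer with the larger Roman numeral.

DCCCXX = 820
DCCXXXII = 732
820 is larger

DCCCXX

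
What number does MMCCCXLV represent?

MMCCCXLV: M=1000, M=1000, C=100, C=100, C=100, XL=40, V=5
1000 + 1000 + 100 + 100 + 100 + 40 + 5 = 2345

2345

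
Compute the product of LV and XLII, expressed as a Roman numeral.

LV = 55
XLII = 42
55 × 42 = 2310

MMCCCX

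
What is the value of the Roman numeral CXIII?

CXIII: C=100, X=10, I=1, I=1, I=1
100 + 10 + 1 + 1 + 1 = 113

113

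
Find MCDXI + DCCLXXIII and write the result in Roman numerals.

MCDXI = 1411
DCCLXXIII = 773
1411 + 773 = 2184

MMCLXXXIV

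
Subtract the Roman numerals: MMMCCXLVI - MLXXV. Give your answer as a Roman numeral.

MMMCCXLVI = 3246
MLXXV = 1075
3246 - 1075 = 2171

MMCLXXI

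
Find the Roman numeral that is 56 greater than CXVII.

CXVII = 117
117 + 56 = 173

CLXXIII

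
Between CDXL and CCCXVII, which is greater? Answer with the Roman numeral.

CDXL = 440
CCCXVII = 317
440 is larger

CDXL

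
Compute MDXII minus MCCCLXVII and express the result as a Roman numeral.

MDXII = 1512
MCCCLXVII = 1367
1512 - 1367 = 145

CXLV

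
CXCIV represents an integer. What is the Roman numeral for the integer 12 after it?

CXCIV = 194
194 + 12 = 206

CCVI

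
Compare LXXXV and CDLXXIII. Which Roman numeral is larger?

LXXXV = 85
CDLXXIII = 473
473 is larger

CDLXXIII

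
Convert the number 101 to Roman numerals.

Convert 101 to Roman numerals:
  101 contains 1×100 (C)
  1 contains 1×1 (I)

CI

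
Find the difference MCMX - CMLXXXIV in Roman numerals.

MCMX = 1910
CMLXXXIV = 984
1910 - 984 = 926

CMXXVI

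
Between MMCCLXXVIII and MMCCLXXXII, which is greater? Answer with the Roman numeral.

MMCCLXXVIII = 2278
MMCCLXXXII = 2282
2282 is larger

MMCCLXXXII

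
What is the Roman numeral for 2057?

Convert 2057 to Roman numerals:
  2057 contains 2×1000 (MM)
  57 contains 1×50 (L)
  7 contains 1×5 (V)
  2 contains 2×1 (II)

MMLVII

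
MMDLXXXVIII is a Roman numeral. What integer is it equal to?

MMDLXXXVIII: M=1000, M=1000, D=500, L=50, X=10, X=10, X=10, V=5, I=1, I=1, I=1
1000 + 1000 + 500 + 50 + 10 + 10 + 10 + 5 + 1 + 1 + 1 = 2588

2588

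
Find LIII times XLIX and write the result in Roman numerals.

LIII = 53
XLIX = 49
53 × 49 = 2597

MMDXCVII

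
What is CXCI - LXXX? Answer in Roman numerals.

CXCI = 191
LXXX = 80
191 - 80 = 111

CXI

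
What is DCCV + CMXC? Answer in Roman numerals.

DCCV = 705
CMXC = 990
705 + 990 = 1695

MDCXCV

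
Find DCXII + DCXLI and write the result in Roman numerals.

DCXII = 612
DCXLI = 641
612 + 641 = 1253

MCCLIII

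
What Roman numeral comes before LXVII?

LXVII = 67; previous is 66

LXVI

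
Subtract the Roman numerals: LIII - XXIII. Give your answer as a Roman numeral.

LIII = 53
XXIII = 23
53 - 23 = 30

XXX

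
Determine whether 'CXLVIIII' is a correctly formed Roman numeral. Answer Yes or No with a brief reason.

'CXLVIIII': More than 3 consecutive I's

No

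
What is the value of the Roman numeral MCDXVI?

MCDXVI: M=1000, CD=400, X=10, V=5, I=1
1000 + 400 + 10 + 5 + 1 = 1416

1416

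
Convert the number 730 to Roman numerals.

Convert 730 to Roman numerals:
  730 contains 1×500 (D)
  230 contains 2×100 (CC)
  30 contains 3×10 (XXX)

DCCXXX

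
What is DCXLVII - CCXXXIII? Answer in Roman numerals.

DCXLVII = 647
CCXXXIII = 233
647 - 233 = 414

CDXIV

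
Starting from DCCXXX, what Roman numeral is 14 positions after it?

DCCXXX = 730
730 + 14 = 744

DCCXLIV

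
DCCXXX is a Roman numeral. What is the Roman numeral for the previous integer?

DCCXXX = 730; previous is 729

DCCXXIX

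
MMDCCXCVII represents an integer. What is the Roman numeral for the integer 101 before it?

MMDCCXCVII = 2797
2797 - 101 = 2696

MMDCXCVI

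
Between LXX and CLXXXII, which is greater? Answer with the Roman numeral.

LXX = 70
CLXXXII = 182
182 is larger

CLXXXII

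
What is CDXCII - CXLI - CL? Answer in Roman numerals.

CDXCII = 492, CXLI = 141, CL = 150
492 - 141 = 351
351 - 150 = 201

CCI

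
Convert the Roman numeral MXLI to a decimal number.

MXLI: M=1000, XL=40, I=1
1000 + 40 + 1 = 1041

1041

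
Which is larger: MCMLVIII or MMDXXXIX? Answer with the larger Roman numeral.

MCMLVIII = 1958
MMDXXXIX = 2539
2539 is larger

MMDXXXIX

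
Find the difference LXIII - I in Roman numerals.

LXIII = 63
I = 1
63 - 1 = 62

LXII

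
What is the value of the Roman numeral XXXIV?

XXXIV: X=10, X=10, X=10, IV=4
10 + 10 + 10 + 4 = 34

34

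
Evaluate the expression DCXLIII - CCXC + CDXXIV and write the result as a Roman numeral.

DCXLIII = 643, CCXC = 290, CDXXIV = 424
643 - 290 = 353
353 + 424 = 777

DCCLXXVII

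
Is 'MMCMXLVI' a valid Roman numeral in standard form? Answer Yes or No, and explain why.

'MMCMXLVI': Check the rules: uses only the symbols I, V, X, L, C, D, M; no symbol is repeated more than three times in a row; V, L and D each appear at most once; the only places a smaller symbol precedes a larger one are the allowed subtractive pairs CM, XL, the symbol right after such a pair (if any) is smaller than the pair's first symbol, and otherwise the values never increase from left to right. Value: M (1000) + M (1000) + CM (900) + XL (40) + V (5) + I (1) = 2946. So it is a valid standard Roman numeral.

Yes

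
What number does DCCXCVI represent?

DCCXCVI: D=500, C=100, C=100, XC=90, V=5, I=1
500 + 100 + 100 + 90 + 5 + 1 = 796

796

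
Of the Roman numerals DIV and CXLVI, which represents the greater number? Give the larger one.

DIV = 504
CXLVI = 146
504 is larger

DIV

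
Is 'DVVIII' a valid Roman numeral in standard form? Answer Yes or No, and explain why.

'DVVIII': V should not appear more than once

No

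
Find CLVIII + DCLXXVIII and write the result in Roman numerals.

CLVIII = 158
DCLXXVIII = 678
158 + 678 = 836

DCCCXXXVI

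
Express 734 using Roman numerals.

Convert 734 to Roman numerals:
  734 contains 1×500 (D)
  234 contains 2×100 (CC)
  34 contains 3×10 (XXX)
  4 contains 1×4 (IV)

DCCXXXIV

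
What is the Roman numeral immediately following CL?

CL = 150, so the next integer is 150 + 1 = 151

CLI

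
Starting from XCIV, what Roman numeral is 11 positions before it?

XCIV = 94
94 - 11 = 83

LXXXIII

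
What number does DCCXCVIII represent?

DCCXCVIII: D=500, C=100, C=100, XC=90, V=5, I=1, I=1, I=1
500 + 100 + 100 + 90 + 5 + 1 + 1 + 1 = 798

798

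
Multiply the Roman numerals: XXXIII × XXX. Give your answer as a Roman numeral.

XXXIII = 33
XXX = 30
33 × 30 = 990

CMXC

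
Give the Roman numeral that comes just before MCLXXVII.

MCLXXVII = 1177; previous is 1176

MCLXXVI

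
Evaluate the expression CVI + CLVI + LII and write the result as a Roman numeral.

CVI = 106, CLVI = 156, LII = 52
106 + 156 = 262
262 + 52 = 314

CCCXIV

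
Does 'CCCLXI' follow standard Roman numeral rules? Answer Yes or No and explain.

'CCCLXI': Check the rules: uses only the symbols I, V, X, L, C, D, M; no symbol is repeated more than three times in a row; V, L and D each appear at most once; no smaller symbol precedes a larger one (values never increase from left to right). Value: C (100) + C (100) + C (100) + L (50) + X (10) + I (1) = 361. So it is a valid standard Roman numeral.

Yes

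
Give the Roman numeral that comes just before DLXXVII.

DLXXVII = 577, so the previous integer is 577 - 1 = 576

DLXXVI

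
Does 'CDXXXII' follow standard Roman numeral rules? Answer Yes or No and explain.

'CDXXXII': Check the rules: uses only the symbols I, V, X, L, C, D, M; no symbol is repeated more than three times in a row; V, L and D each appear at most once; the only place a smaller symbol precedes a larger one is the allowed subtractive pair CD, the symbol right after such a pair (if any) is smaller than the pair's first symbol, and otherwise the values never increase from left to right. Value: CD (400) + X (10) + X (10) + X (10) + I (1) + I (1) = 432. So it is a valid standard Roman numeral.

Yes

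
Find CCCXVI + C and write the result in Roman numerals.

CCCXVI = 316
C = 100
316 + 100 = 416

CDXVI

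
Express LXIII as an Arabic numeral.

LXIII: L=50, X=10, I=1, I=1, I=1
50 + 10 + 1 + 1 + 1 = 63

63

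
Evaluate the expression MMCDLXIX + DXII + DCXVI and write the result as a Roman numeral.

MMCDLXIX = 2469, DXII = 512, DCXVI = 616
2469 + 512 = 2981
2981 + 616 = 3597

MMMDXCVII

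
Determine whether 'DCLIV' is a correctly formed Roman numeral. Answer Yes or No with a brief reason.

'DCLIV': Check the rules: uses only the symbols I, V, X, L, C, D, M; no symbol is repeated more than three times in a row; V, L and D each appear at most once; the only place a smaller symbol precedes a larger one is the allowed subtractive pair IV, the symbol right after such a pair (if any) is smaller than the pair's first symbol, and otherwise the values never increase from left to right. Value: D (500) + C (100) + L (50) + IV (4) = 654. So it is a valid standard Roman numeral.

Yes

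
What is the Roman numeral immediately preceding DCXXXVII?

DCXXXVII = 637; previous is 636

DCXXXVI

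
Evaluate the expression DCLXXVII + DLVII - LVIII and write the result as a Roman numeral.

DCLXXVII = 677, DLVII = 557, LVIII = 58
677 + 557 = 1234
1234 - 58 = 1176

MCLXXVI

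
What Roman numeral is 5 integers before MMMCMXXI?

MMMCMXXI = 3921
3921 - 5 = 3916

MMMCMXVI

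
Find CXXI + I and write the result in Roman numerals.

CXXI = 121
I = 1
121 + 1 = 122

CXXII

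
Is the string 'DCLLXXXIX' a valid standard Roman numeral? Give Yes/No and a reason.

'DCLLXXXIX': L should not appear more than once

No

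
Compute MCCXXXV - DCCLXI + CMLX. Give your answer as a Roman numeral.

MCCXXXV = 1235, DCCLXI = 761, CMLX = 960
1235 - 761 = 474
474 + 960 = 1434

MCDXXXIV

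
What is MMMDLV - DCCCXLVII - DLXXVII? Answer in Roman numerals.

MMMDLV = 3555, DCCCXLVII = 847, DLXXVII = 577
3555 - 847 = 2708
2708 - 577 = 2131

MMCXXXI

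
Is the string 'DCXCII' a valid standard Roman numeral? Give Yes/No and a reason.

'DCXCII': Check the rules: uses only the symbols I, V, X, L, C, D, M; no symbol is repeated more than three times in a row; V, L and D each appear at most once; the only place a smaller symbol precedes a larger one is the allowed subtractive pair XC, the symbol right after such a pair (if any) is smaller than the pair's first symbol, and otherwise the values never increase from left to right. Value: D (500) + C (100) + XC (90) + I (1) + I (1) = 692. So it is a valid standard Roman numeral.

Yes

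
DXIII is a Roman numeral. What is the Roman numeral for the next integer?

DXIII = 513, so the next integer is 513 + 1 = 514

DXIV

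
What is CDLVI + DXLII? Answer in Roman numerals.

CDLVI = 456
DXLII = 542
456 + 542 = 998

CMXCVIII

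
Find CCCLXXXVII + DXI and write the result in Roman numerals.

CCCLXXXVII = 387
DXI = 511
387 + 511 = 898

DCCCXCVIII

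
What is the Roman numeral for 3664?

Convert 3664 to Roman numerals:
  3664 contains 3×1000 (MMM)
  664 contains 1×500 (D)
  164 contains 1×100 (C)
  64 contains 1×50 (L)
  14 contains 1×10 (X)
  4 contains 1×4 (IV)

MMMDCLXIV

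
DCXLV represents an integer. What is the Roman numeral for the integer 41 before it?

DCXLV = 645
645 - 41 = 604

DCIV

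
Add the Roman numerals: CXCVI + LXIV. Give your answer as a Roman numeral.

CXCVI = 196
LXIV = 64
196 + 64 = 260

CCLX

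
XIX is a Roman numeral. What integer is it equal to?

XIX: X=10, IX=9
10 + 9 = 19

19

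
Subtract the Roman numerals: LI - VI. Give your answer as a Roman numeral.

LI = 51
VI = 6
51 - 6 = 45

XLV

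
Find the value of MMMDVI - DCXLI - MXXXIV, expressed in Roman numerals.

MMMDVI = 3506, DCXLI = 641, MXXXIV = 1034
3506 - 641 = 2865
2865 - 1034 = 1831

MDCCCXXXI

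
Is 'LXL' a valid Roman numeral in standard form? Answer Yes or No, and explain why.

'LXL': L should not appear more than once

No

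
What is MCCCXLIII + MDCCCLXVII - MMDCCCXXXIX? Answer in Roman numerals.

MCCCXLIII = 1343, MDCCCLXVII = 1867, MMDCCCXXXIX = 2839
1343 + 1867 = 3210
3210 - 2839 = 371

CCCLXXI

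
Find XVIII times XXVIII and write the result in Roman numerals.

XVIII = 18
XXVIII = 28
18 × 28 = 504

DIV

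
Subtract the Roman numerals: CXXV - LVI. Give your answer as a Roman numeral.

CXXV = 125
LVI = 56
125 - 56 = 69

LXIX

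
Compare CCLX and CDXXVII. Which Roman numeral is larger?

CCLX = 260
CDXXVII = 427
427 is larger

CDXXVII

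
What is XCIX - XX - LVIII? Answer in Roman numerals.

XCIX = 99, XX = 20, LVIII = 58
99 - 20 = 79
79 - 58 = 21

XXI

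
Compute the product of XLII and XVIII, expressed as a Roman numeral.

XLII = 42
XVIII = 18
42 × 18 = 756

DCCLVI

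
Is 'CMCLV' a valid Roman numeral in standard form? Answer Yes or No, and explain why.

'CMCLV': C cannot come right after the subtractive pair CM: once C is subtracted in CM, the next symbol must be smaller than C

No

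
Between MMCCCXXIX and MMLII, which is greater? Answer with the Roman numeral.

MMCCCXXIX = 2329
MMLII = 2052
2329 is larger

MMCCCXXIX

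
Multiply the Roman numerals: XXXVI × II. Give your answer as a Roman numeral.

XXXVI = 36
II = 2
36 × 2 = 72

LXXII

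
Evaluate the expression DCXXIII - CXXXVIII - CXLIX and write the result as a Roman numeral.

DCXXIII = 623, CXXXVIII = 138, CXLIX = 149
623 - 138 = 485
485 - 149 = 336

CCCXXXVI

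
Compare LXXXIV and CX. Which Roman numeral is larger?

LXXXIV = 84
CX = 110
110 is larger

CX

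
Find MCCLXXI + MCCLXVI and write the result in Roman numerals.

MCCLXXI = 1271
MCCLXVI = 1266
1271 + 1266 = 2537

MMDXXXVII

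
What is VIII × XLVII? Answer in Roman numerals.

VIII = 8
XLVII = 47
8 × 47 = 376

CCCLXXVI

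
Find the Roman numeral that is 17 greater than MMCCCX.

MMCCCX = 2310
2310 + 17 = 2327

MMCCCXXVII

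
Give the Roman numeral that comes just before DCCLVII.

DCCLVII = 757; previous is 756

DCCLVI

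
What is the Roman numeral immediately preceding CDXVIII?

CDXVIII = 418, so the previous integer is 418 - 1 = 417

CDXVII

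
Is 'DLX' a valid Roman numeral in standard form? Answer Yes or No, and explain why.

'DLX': Check the rules: uses only the symbols I, V, X, L, C, D, M; no symbol is repeated more than three times in a row; V, L and D each appear at most once; no smaller symbol precedes a larger one (values never increase from left to right). Value: D (500) + L (50) + X (10) = 560. So it is a valid standard Roman numeral.

Yes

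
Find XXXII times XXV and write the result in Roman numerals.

XXXII = 32
XXV = 25
32 × 25 = 800

DCCC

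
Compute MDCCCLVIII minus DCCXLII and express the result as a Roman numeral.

MDCCCLVIII = 1858
DCCXLII = 742
1858 - 742 = 1116

MCXVI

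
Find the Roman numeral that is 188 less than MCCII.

MCCII = 1202
1202 - 188 = 1014

MXIV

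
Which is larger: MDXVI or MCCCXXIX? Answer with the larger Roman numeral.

MDXVI = 1516
MCCCXXIX = 1329
1516 is larger

MDXVI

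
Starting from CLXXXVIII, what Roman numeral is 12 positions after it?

CLXXXVIII = 188
188 + 12 = 200

CC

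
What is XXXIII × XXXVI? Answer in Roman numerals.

XXXIII = 33
XXXVI = 36
33 × 36 = 1188

MCLXXXVIII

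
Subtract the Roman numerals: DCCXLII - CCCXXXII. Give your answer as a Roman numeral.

DCCXLII = 742
CCCXXXII = 332
742 - 332 = 410

CDX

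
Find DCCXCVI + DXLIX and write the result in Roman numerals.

DCCXCVI = 796
DXLIX = 549
796 + 549 = 1345

MCCCXLV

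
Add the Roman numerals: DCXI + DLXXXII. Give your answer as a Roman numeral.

DCXI = 611
DLXXXII = 582
611 + 582 = 1193

MCXCIII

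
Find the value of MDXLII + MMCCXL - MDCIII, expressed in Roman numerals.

MDXLII = 1542, MMCCXL = 2240, MDCIII = 1603
1542 + 2240 = 3782
3782 - 1603 = 2179

MMCLXXIX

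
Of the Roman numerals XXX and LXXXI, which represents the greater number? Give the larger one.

XXX = 30
LXXXI = 81
81 is larger

LXXXI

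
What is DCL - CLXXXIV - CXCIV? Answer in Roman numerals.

DCL = 650, CLXXXIV = 184, CXCIV = 194
650 - 184 = 466
466 - 194 = 272

CCLXXII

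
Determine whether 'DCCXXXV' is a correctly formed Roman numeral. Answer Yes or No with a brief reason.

'DCCXXXV': Check the rules: uses only the symbols I, V, X, L, C, D, M; no symbol is repeated more than three times in a row; V, L and D each appear at most once; no smaller symbol precedes a larger one (values never increase from left to right). Value: D (500) + C (100) + C (100) + X (10) + X (10) + X (10) + V (5) = 735. So it is a valid standard Roman numeral.

Yes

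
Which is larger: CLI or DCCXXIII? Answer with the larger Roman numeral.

CLI = 151
DCCXXIII = 723
723 is larger

DCCXXIII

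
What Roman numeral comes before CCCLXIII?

CCCLXIII = 363; previous is 362

CCCLXII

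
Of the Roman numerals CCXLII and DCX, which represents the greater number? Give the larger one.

CCXLII = 242
DCX = 610
610 is larger

DCX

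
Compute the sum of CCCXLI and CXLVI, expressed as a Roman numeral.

CCCXLI = 341
CXLVI = 146
341 + 146 = 487

CDLXXXVII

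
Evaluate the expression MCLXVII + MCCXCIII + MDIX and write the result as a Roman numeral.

MCLXVII = 1167, MCCXCIII = 1293, MDIX = 1509
1167 + 1293 = 2460
2460 + 1509 = 3969

MMMCMLXIX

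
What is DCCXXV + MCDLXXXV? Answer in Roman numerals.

DCCXXV = 725
MCDLXXXV = 1485
725 + 1485 = 2210

MMCCX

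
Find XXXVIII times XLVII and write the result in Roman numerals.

XXXVIII = 38
XLVII = 47
38 × 47 = 1786

MDCCLXXXVI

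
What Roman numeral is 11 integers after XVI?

XVI = 16
16 + 11 = 27

XXVII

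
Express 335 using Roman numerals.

Convert 335 to Roman numerals:
  335 contains 3×100 (CCC)
  35 contains 3×10 (XXX)
  5 contains 1×5 (V)

CCCXXXV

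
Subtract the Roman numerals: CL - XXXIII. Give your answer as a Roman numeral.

CL = 150
XXXIII = 33
150 - 33 = 117

CXVII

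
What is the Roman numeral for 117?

Convert 117 to Roman numerals:
  117 contains 1×100 (C)
  17 contains 1×10 (X)
  7 contains 1×5 (V)
  2 contains 2×1 (II)

CXVII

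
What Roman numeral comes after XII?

XII = 12, so the next integer is 12 + 1 = 13

XIII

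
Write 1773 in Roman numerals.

Convert 1773 to Roman numerals:
  1773 contains 1×1000 (M)
  773 contains 1×500 (D)
  273 contains 2×100 (CC)
  73 contains 1×50 (L)
  23 contains 2×10 (XX)
  3 contains 3×1 (III)

MDCCLXXIII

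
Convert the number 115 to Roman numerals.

Convert 115 to Roman numerals:
  115 contains 1×100 (C)
  15 contains 1×10 (X)
  5 contains 1×5 (V)

CXV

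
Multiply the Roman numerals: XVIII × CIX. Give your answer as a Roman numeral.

XVIII = 18
CIX = 109
18 × 109 = 1962

MCMLXII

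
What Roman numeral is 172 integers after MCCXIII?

MCCXIII = 1213
1213 + 172 = 1385

MCCCLXXXV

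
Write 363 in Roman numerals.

Convert 363 to Roman numerals:
  363 contains 3×100 (CCC)
  63 contains 1×50 (L)
  13 contains 1×10 (X)
  3 contains 3×1 (III)

CCCLXIII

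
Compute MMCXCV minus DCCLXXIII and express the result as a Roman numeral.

MMCXCV = 2195
DCCLXXIII = 773
2195 - 773 = 1422

MCDXXII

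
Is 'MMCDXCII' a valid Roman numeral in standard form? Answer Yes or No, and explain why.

'MMCDXCII': Check the rules: uses only the symbols I, V, X, L, C, D, M; no symbol is repeated more than three times in a row; V, L and D each appear at most once; the only places a smaller symbol precedes a larger one are the allowed subtractive pairs CD, XC, the symbol right after such a pair (if any) is smaller than the pair's first symbol, and otherwise the values never increase from left to right. Value: M (1000) + M (1000) + CD (400) + XC (90) + I (1) + I (1) = 2492. So it is a valid standard Roman numeral.

Yes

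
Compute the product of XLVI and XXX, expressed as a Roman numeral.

XLVI = 46
XXX = 30
46 × 30 = 1380

MCCCLXXX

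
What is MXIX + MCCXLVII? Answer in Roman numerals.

MXIX = 1019
MCCXLVII = 1247
1019 + 1247 = 2266

MMCCLXVI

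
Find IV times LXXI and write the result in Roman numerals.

IV = 4
LXXI = 71
4 × 71 = 284

CCLXXXIV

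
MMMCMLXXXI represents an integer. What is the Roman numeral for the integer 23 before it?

MMMCMLXXXI = 3981
3981 - 23 = 3958

MMMCMLVIII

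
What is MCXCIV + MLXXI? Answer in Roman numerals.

MCXCIV = 1194
MLXXI = 1071
1194 + 1071 = 2265

MMCCLXV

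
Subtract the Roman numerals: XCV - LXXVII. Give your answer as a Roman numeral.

XCV = 95
LXXVII = 77
95 - 77 = 18

XVIII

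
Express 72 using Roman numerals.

Convert 72 to Roman numerals:
  72 contains 1×50 (L)
  22 contains 2×10 (XX)
  2 contains 2×1 (II)

LXXII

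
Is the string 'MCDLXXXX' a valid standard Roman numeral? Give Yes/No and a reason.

'MCDLXXXX': More than 3 consecutive X's

No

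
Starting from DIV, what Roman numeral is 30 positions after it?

DIV = 504
504 + 30 = 534

DXXXIV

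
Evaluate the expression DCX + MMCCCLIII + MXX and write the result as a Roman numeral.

DCX = 610, MMCCCLIII = 2353, MXX = 1020
610 + 2353 = 2963
2963 + 1020 = 3983

MMMCMLXXXIII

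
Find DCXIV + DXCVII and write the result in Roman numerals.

DCXIV = 614
DXCVII = 597
614 + 597 = 1211

MCCXI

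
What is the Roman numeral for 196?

Convert 196 to Roman numerals:
  196 contains 1×100 (C)
  96 contains 1×90 (XC)
  6 contains 1×5 (V)
  1 contains 1×1 (I)

CXCVI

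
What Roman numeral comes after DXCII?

DXCII = 592, so the next integer is 592 + 1 = 593

DXCIII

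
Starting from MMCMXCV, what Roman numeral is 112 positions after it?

MMCMXCV = 2995
2995 + 112 = 3107

MMMCVII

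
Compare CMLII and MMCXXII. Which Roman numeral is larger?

CMLII = 952
MMCXXII = 2122
2122 is larger

MMCXXII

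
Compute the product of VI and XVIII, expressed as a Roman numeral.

VI = 6
XVIII = 18
6 × 18 = 108

CVIII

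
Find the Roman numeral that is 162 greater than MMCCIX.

MMCCIX = 2209
2209 + 162 = 2371

MMCCCLXXI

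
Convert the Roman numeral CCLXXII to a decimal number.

CCLXXII: C=100, C=100, L=50, X=10, X=10, I=1, I=1
100 + 100 + 50 + 10 + 10 + 1 + 1 = 272

272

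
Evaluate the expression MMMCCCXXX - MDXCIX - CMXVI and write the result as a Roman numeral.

MMMCCCXXX = 3330, MDXCIX = 1599, CMXVI = 916
3330 - 1599 = 1731
1731 - 916 = 815

DCCCXV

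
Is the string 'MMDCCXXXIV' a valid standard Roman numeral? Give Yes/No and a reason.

'MMDCCXXXIV': Check the rules: uses only the symbols I, V, X, L, C, D, M; no symbol is repeated more than three times in a row; V, L and D each appear at most once; the only place a smaller symbol precedes a larger one is the allowed subtractive pair IV, the symbol right after such a pair (if any) is smaller than the pair's first symbol, and otherwise the values never increase from left to right. Value: M (1000) + M (1000) + D (500) + C (100) + C (100) + X (10) + X (10) + X (10) + IV (4) = 2734. So it is a valid standard Roman numeral.

Yes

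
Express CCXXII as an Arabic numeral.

CCXXII: C=100, C=100, X=10, X=10, I=1, I=1
100 + 100 + 10 + 10 + 1 + 1 = 222

222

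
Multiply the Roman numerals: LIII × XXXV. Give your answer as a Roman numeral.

LIII = 53
XXXV = 35
53 × 35 = 1855

MDCCCLV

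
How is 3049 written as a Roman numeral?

Convert 3049 to Roman numerals:
  3049 contains 3×1000 (MMM)
  49 contains 1×40 (XL)
  9 contains 1×9 (IX)

MMMXLIX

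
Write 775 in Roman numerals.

Convert 775 to Roman numerals:
  775 contains 1×500 (D)
  275 contains 2×100 (CC)
  75 contains 1×50 (L)
  25 contains 2×10 (XX)
  5 contains 1×5 (V)

DCCLXXV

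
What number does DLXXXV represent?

DLXXXV: D=500, L=50, X=10, X=10, X=10, V=5
500 + 50 + 10 + 10 + 10 + 5 = 585

585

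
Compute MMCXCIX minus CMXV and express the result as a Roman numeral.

MMCXCIX = 2199
CMXV = 915
2199 - 915 = 1284

MCCLXXXIV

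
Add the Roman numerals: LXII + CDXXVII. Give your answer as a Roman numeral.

LXII = 62
CDXXVII = 427
62 + 427 = 489

CDLXXXIX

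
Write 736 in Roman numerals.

Convert 736 to Roman numerals:
  736 contains 1×500 (D)
  236 contains 2×100 (CC)
  36 contains 3×10 (XXX)
  6 contains 1×5 (V)
  1 contains 1×1 (I)

DCCXXXVI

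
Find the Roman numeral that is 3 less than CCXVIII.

CCXVIII = 218
218 - 3 = 215

CCXV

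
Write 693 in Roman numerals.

Convert 693 to Roman numerals:
  693 contains 1×500 (D)
  193 contains 1×100 (C)
  93 contains 1×90 (XC)
  3 contains 3×1 (III)

DCXCIII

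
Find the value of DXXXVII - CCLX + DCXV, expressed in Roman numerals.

DXXXVII = 537, CCLX = 260, DCXV = 615
537 - 260 = 277
277 + 615 = 892

DCCCXCII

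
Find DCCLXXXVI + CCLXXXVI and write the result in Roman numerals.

DCCLXXXVI = 786
CCLXXXVI = 286
786 + 286 = 1072

MLXXII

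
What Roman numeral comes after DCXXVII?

DCXXVII = 627, so the next integer is 627 + 1 = 628

DCXXVIII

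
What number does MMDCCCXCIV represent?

MMDCCCXCIV: M=1000, M=1000, D=500, C=100, C=100, C=100, XC=90, IV=4
1000 + 1000 + 500 + 100 + 100 + 100 + 90 + 4 = 2894

2894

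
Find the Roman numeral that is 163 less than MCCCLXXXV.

MCCCLXXXV = 1385
1385 - 163 = 1222

MCCXXII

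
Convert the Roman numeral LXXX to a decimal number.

LXXX: L=50, X=10, X=10, X=10
50 + 10 + 10 + 10 = 80

80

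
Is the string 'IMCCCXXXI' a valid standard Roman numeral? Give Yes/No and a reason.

'IMCCCXXXI': Invalid subtractive combination: IM

No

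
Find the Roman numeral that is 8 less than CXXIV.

CXXIV = 124
124 - 8 = 116

CXVI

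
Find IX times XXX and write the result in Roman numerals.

IX = 9
XXX = 30
9 × 30 = 270

CCLXX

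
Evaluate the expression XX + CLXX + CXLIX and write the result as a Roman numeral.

XX = 20, CLXX = 170, CXLIX = 149
20 + 170 = 190
190 + 149 = 339

CCCXXXIX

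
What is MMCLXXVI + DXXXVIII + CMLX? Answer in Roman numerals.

MMCLXXVI = 2176, DXXXVIII = 538, CMLX = 960
2176 + 538 = 2714
2714 + 960 = 3674

MMMDCLXXIV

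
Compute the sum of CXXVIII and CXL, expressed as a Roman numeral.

CXXVIII = 128
CXL = 140
128 + 140 = 268

CCLXVIII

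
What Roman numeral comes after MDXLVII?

MDXLVII = 1547, so the next integer is 1547 + 1 = 1548

MDXLVIII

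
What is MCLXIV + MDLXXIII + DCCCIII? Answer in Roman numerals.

MCLXIV = 1164, MDLXXIII = 1573, DCCCIII = 803
1164 + 1573 = 2737
2737 + 803 = 3540

MMMDXL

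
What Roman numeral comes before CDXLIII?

CDXLIII = 443; previous is 442

CDXLII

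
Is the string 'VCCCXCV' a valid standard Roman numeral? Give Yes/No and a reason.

'VCCCXCV': V should not appear more than once

No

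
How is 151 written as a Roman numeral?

Convert 151 to Roman numerals:
  151 contains 1×100 (C)
  51 contains 1×50 (L)
  1 contains 1×1 (I)

CLI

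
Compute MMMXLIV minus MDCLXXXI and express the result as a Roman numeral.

MMMXLIV = 3044
MDCLXXXI = 1681
3044 - 1681 = 1363

MCCCLXIII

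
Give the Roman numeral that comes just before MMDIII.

MMDIII = 2503; previous is 2502

MMDII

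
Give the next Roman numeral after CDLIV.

CDLIV = 454; next is 455

CDLV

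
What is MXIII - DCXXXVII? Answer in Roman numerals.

MXIII = 1013
DCXXXVII = 637
1013 - 637 = 376

CCCLXXVI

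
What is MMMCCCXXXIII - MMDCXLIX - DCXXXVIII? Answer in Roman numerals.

MMMCCCXXXIII = 3333, MMDCXLIX = 2649, DCXXXVIII = 638
3333 - 2649 = 684
684 - 638 = 46

XLVI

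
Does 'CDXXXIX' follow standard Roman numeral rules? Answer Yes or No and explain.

'CDXXXIX': Check the rules: uses only the symbols I, V, X, L, C, D, M; no symbol is repeated more than three times in a row; V, L and D each appear at most once; the only places a smaller symbol precedes a larger one are the allowed subtractive pairs CD, IX, the symbol right after such a pair (if any) is smaller than the pair's first symbol, and otherwise the values never increase from left to right. Value: CD (400) + X (10) + X (10) + X (10) + IX (9) = 439. So it is a valid standard Roman numeral.

Yes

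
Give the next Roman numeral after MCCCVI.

MCCCVI = 1306, so the next integer is 1306 + 1 = 1307

MCCCVII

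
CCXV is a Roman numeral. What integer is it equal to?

CCXV: C=100, C=100, X=10, V=5
100 + 100 + 10 + 5 = 215

215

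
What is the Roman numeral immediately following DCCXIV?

DCCXIV = 714; next is 715

DCCXV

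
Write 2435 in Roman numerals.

Convert 2435 to Roman numerals:
  2435 contains 2×1000 (MM)
  435 contains 1×400 (CD)
  35 contains 3×10 (XXX)
  5 contains 1×5 (V)

MMCDXXXV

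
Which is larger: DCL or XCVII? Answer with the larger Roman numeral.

DCL = 650
XCVII = 97
650 is larger

DCL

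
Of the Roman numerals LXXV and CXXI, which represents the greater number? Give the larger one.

LXXV = 75
CXXI = 121
121 is larger

CXXI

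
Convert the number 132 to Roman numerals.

Convert 132 to Roman numerals:
  132 contains 1×100 (C)
  32 contains 3×10 (XXX)
  2 contains 2×1 (II)

CXXXII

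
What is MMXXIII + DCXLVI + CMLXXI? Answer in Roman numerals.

MMXXIII = 2023, DCXLVI = 646, CMLXXI = 971
2023 + 646 = 2669
2669 + 971 = 3640

MMMDCXL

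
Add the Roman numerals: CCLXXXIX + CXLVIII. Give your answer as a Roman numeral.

CCLXXXIX = 289
CXLVIII = 148
289 + 148 = 437

CDXXXVII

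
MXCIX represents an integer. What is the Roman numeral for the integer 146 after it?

MXCIX = 1099
1099 + 146 = 1245

MCCXLV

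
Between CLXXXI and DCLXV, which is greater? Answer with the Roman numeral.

CLXXXI = 181
DCLXV = 665
665 is larger

DCLXV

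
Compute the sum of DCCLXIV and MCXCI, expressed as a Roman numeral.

DCCLXIV = 764
MCXCI = 1191
764 + 1191 = 1955

MCMLV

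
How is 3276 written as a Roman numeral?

Convert 3276 to Roman numerals:
  3276 contains 3×1000 (MMM)
  276 contains 2×100 (CC)
  76 contains 1×50 (L)
  26 contains 2×10 (XX)
  6 contains 1×5 (V)
  1 contains 1×1 (I)

MMMCCLXXVI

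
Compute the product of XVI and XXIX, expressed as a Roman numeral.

XVI = 16
XXIX = 29
16 × 29 = 464

CDLXIV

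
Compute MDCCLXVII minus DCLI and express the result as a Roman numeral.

MDCCLXVII = 1767
DCLI = 651
1767 - 651 = 1116

MCXVI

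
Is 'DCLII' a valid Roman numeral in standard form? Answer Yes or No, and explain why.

'DCLII': Check the rules: uses only the symbols I, V, X, L, C, D, M; no symbol is repeated more than three times in a row; V, L and D each appear at most once; no smaller symbol precedes a larger one (values never increase from left to right). Value: D (500) + C (100) + L (50) + I (1) + I (1) = 652. So it is a valid standard Roman numeral.

Yes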